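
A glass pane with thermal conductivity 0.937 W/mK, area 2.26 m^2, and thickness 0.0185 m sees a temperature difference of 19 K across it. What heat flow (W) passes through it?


Fourier's law: Q = k * A * dT / t
  Q = 0.937 * 2.26 * 19 / 0.0185
  Q = 40.23478 / 0.0185 = 2174.9 W

2174.9 W


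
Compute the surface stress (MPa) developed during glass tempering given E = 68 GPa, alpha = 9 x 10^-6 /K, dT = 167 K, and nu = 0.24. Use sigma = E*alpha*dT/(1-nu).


Tempering stress: sigma = E * alpha * dT / (1 - nu)
  E (MPa) = 68 * 1000 = 68000
  Numerator = 68000 * (9 x 10^-6) * 167 = 102.204
  Denominator = 1 - 0.24 = 0.76
  sigma = 102.204 / 0.76 = 134.5 MPa

134.5 MPa


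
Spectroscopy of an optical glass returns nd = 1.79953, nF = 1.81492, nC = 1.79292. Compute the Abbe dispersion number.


Abbe number formula: Vd = (nd - 1) / (nF - nC)
  nd - 1 = 1.79953 - 1 = 0.79953
  nF - nC = 1.81492 - 1.79292 = 0.022
  Vd = 0.79953 / 0.022 = 36.34

36.34


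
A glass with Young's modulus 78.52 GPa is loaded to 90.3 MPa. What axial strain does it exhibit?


Rearrange E = sigma / epsilon:
  epsilon = sigma / E
  E (MPa) = 78.52 * 1000 = 78520
  epsilon = 90.3 / 78520 = 0.00115

0.00115


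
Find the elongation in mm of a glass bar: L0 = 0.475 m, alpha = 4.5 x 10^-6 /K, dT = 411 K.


Thermal expansion formula: dL = alpha * L0 * dT
  dL = (4.5 x 10^-6) * 0.475 * 411 = 0.00087851 m
Convert to mm: 0.00087851 * 1000 = 0.8785 mm

0.8785 mm


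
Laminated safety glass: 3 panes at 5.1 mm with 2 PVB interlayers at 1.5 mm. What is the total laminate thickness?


Total thickness = glass contribution + PVB contribution
  Glass: 3 * 5.1 = 15.3 mm
  PVB: 2 * 1.5 = 3.0 mm
  Total = 15.3 + 3.0 = 18.3 mm

18.3 mm


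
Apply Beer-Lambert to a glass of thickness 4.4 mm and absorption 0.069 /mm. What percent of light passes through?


Beer-Lambert law: T = exp(-alpha * thickness)
  exponent = -0.069 * 4.4 = -0.3036
  T = exp(-0.3036) = 0.7382
  Percentage = 0.7382 * 100 = 73.82%

73.82%


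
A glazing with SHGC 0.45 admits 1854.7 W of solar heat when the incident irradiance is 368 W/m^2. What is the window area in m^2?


Rearrange Q = Area * SHGC * Irradiance:
  Area = Q / (SHGC * Irradiance)
  Area = 1854.7 / (0.45 * 368) = 11.2 m^2

11.2 m^2


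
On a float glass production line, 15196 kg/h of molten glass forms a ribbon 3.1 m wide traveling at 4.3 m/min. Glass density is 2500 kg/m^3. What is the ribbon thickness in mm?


Ribbon cross-section from mass balance:
  Volume rate = throughput / density = 15196 / 2500 = 6.0784 m^3/h
  thickness = volume rate / (speed * 60 * width), i.e.
  thickness = throughput / (60 * speed * width * density) * 1000
  thickness = 15196 / (60 * 4.3 * 3.1 * 2500) * 1000 = 7.6 mm

7.6 mm


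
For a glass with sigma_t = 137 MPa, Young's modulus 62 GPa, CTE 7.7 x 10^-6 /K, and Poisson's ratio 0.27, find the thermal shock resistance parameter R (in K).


Thermal shock resistance: R = sigma * (1 - nu) / (E * alpha)
  Numerator = 137 * (1 - 0.27) = 100.01
  Denominator = 62 * 1000 * (7.7 x 10^-6) = 0.4774
  R = 100.01 / 0.4774 = 209.5 K

209.5 K


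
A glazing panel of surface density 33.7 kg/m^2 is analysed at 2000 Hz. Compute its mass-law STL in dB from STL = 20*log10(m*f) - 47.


Mass law: STL = 20 * log10(m * f) - 47
  m * f = 33.7 * 2000 = 67400
  log10(67400) = 4.82866
  STL = 20 * 4.82866 - 47 = 96.5732 - 47 = 49.6 dB

49.6 dB


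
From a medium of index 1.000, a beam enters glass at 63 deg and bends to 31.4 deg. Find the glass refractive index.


Apply Snell's law: n1 * sin(theta1) = n2 * sin(theta2)
  n2 = n1 * sin(theta1) / sin(theta2)
  sin(63) = 0.891007
  sin(31.4) = 0.52101
  n2 = 1.000 * 0.891007 / 0.52101 = 1.7102

1.7102


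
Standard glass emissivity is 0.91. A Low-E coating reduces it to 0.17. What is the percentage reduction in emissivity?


Percentage reduction = (1 - coated/uncoated) * 100
  Ratio = 0.17 / 0.91 = 0.1868
  Reduction = (1 - 0.1868) * 100 = 81.3%

81.3%


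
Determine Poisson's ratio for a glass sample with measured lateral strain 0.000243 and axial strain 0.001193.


Poisson's ratio: nu = lateral strain / axial strain
  nu = 0.000243 / 0.001193 = 0.2037

0.2037


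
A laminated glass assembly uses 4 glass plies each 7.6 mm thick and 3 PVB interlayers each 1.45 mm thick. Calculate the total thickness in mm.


Total thickness = glass contribution + PVB contribution
  Glass: 4 * 7.6 = 30.4 mm
  PVB: 3 * 1.45 = 4.35 mm
  Total = 30.4 + 4.35 = 34.75 mm

34.75 mm


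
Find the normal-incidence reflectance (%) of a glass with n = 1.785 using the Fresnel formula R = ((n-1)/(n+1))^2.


Fresnel reflectance at normal incidence:
  R = ((n - 1)/(n + 1))^2
  (n - 1)/(n + 1) = (1.785 - 1)/(1.785 + 1) = 0.281867
  R = 0.281867^2 = 0.079449
  R(%) = 0.079449 * 100 = 7.945%

7.945%


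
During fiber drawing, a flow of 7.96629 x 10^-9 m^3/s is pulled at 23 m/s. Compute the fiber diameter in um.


Cross-sectional area from continuity:
  A = Q / v = 7.96629 x 10^-9 / 23 = 3.463604 x 10^-10 m^2
Diameter from circular cross-section:
  d = sqrt(4A / pi) * 10^6 (m -> um)
  d = sqrt(4 * 3.463604 x 10^-10 / pi) * 10^6 = 21.0 um

21.0 um


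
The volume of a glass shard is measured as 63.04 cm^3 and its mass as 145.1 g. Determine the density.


Use the definition of density:
  rho = mass / volume
  rho = 145.1 / 63.04 = 2.302 g/cm^3

2.302 g/cm^3


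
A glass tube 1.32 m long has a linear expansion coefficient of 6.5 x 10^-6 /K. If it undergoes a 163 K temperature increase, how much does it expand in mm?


Thermal expansion formula: dL = alpha * L0 * dT
  dL = (6.5 x 10^-6) * 1.32 * 163 = 0.00139854 m
Convert to mm: 0.00139854 * 1000 = 1.3985 mm

1.3985 mm


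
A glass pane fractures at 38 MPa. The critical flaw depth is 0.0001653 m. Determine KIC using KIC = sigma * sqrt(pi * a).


Fracture toughness: KIC = sigma * sqrt(pi * a)
  pi * a = pi * 0.0001653 = 0.000519305
  sqrt(pi * a) = 0.022788
  KIC = 38 * 0.022788 = 0.866 MPa*sqrt(m)

0.866 MPa*sqrt(m)


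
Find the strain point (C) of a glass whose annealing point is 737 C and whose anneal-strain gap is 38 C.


Strain point = annealing point - difference:
  T_strain = 737 - 38 = 699 C

699 C


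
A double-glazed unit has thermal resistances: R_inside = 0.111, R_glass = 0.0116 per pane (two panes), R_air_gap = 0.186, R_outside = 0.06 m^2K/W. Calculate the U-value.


Total thermal resistance (series):
  R_total = R_in + R_glass + R_air + R_glass + R_out
  R_total = 0.111 + 0.0116 + 0.186 + 0.0116 + 0.06 = 0.3802 m^2K/W
U-value = 1 / R_total = 1 / 0.3802 = 2.63 W/m^2K

2.63 W/m^2K


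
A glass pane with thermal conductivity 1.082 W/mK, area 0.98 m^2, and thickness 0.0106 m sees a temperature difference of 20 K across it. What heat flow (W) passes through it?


Fourier's law: Q = k * A * dT / t
  Q = 1.082 * 0.98 * 20 / 0.0106
  Q = 21.2072 / 0.0106 = 2000.7 W

2000.7 W


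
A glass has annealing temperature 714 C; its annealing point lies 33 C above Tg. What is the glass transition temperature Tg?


Rearrange T_anneal = Tg + offset for Tg:
  Tg = T_anneal - offset = 714 - 33 = 681 C

681 C


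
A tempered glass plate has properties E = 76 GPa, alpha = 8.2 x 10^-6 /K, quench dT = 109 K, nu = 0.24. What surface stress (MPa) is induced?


Tempering stress: sigma = E * alpha * dT / (1 - nu)
  E (MPa) = 76 * 1000 = 76000
  Numerator = 76000 * (8.2 x 10^-6) * 109 = 67.9288
  Denominator = 1 - 0.24 = 0.76
  sigma = 67.9288 / 0.76 = 89.4 MPa

89.4 MPa


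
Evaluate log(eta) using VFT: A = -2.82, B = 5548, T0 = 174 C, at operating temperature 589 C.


VFT equation: log(eta) = A + B / (T - T0)
  T - T0 = 589 - 174 = 415
  B / (T - T0) = 5548 / 415 = 13.369
  log(eta) = -2.82 + 13.369 = 10.549

10.549


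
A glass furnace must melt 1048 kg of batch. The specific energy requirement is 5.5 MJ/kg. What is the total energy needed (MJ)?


Total energy = mass * specific energy
  E = 1048 * 5.5 = 5764 MJ

5764 MJ


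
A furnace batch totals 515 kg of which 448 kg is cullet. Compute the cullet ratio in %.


Cullet ratio = (cullet mass / total batch mass) * 100
  Ratio = 448 / 515 * 100 = 86.99%

86.99%


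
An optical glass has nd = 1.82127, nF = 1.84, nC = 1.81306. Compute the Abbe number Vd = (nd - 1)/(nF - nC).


Abbe number formula: Vd = (nd - 1) / (nF - nC)
  nd - 1 = 1.82127 - 1 = 0.82127
  nF - nC = 1.84 - 1.81306 = 0.02694
  Vd = 0.82127 / 0.02694 = 30.49

30.49


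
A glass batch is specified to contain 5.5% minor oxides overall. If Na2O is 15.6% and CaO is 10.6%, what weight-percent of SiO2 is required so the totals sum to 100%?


Known pieces sum to 100%:
  SiO2 = 100 - (others + Na2O + CaO)
  SiO2 = 100 - (5.5 + 15.6 + 10.6) = 68.3%

68.3%


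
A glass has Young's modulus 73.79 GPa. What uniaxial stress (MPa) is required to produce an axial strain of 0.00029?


Rearrange E = sigma / epsilon:
  sigma = E * epsilon
  E (MPa) = 73.79 * 1000 = 73790
  sigma = 73790 * 0.00029 = 21.4 MPa

21.4 MPa


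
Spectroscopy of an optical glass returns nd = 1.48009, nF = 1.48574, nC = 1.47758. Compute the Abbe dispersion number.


Abbe number formula: Vd = (nd - 1) / (nF - nC)
  nd - 1 = 1.48009 - 1 = 0.48009
  nF - nC = 1.48574 - 1.47758 = 0.00816
  Vd = 0.48009 / 0.00816 = 58.83

58.83


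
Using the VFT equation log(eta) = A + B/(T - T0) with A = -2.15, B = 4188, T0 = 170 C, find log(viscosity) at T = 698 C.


VFT equation: log(eta) = A + B / (T - T0)
  T - T0 = 698 - 170 = 528
  B / (T - T0) = 4188 / 528 = 7.932
  log(eta) = -2.15 + 7.932 = 5.782

5.782


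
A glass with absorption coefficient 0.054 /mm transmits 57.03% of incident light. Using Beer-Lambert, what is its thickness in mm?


Rearrange T = exp(-alpha * thickness):
  thickness = -ln(T) / alpha
  T = 57.03/100 = 0.5703
  ln(T) = -0.56159
  -ln(T) = 0.56159
  thickness = 0.56159 / 0.054 = 10.4 mm

10.4 mm


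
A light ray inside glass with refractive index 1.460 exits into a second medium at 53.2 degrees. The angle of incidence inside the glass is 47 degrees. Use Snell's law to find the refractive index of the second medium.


Apply Snell's law: n1 * sin(theta1) = n2 * sin(theta2)
  n2 = n1 * sin(theta1) / sin(theta2)
  sin(47) = 0.731354
  sin(53.2) = 0.800731
  n2 = 1.460 * 0.731354 / 0.800731 = 1.3335

1.3335


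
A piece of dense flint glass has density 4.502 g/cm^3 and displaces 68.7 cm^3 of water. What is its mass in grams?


Rearrange rho = m / V:
  m = rho * V
  m = 4.502 * 68.7 = 309.287 g

309.287 g


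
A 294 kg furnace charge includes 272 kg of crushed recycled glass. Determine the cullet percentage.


Cullet ratio = (cullet mass / total batch mass) * 100
  Ratio = 272 / 294 * 100 = 92.52%

92.52%


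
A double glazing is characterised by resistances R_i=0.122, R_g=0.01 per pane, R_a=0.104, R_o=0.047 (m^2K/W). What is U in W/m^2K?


Total thermal resistance (series):
  R_total = R_in + R_glass + R_air + R_glass + R_out
  R_total = 0.122 + 0.01 + 0.104 + 0.01 + 0.047 = 0.293 m^2K/W
U-value = 1 / R_total = 1 / 0.293 = 3.413 W/m^2K

3.413 W/m^2K


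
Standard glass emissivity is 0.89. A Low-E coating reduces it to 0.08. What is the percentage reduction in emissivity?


Percentage reduction = (1 - coated/uncoated) * 100
  Ratio = 0.08 / 0.89 = 0.0899
  Reduction = (1 - 0.0899) * 100 = 91.0%

91.0%


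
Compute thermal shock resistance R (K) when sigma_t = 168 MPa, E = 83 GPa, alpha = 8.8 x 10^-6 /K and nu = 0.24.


Thermal shock resistance: R = sigma * (1 - nu) / (E * alpha)
  Numerator = 168 * (1 - 0.24) = 127.68
  Denominator = 83 * 1000 * (8.8 x 10^-6) = 0.7304
  R = 127.68 / 0.7304 = 174.8 K

174.8 K


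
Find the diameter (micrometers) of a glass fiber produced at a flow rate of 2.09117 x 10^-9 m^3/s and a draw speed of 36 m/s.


Cross-sectional area from continuity:
  A = Q / v = 2.09117 x 10^-9 / 36 = 5.808806 x 10^-11 m^2
Diameter from circular cross-section:
  d = sqrt(4A / pi) * 10^6 (m -> um)
  d = sqrt(4 * 5.808806 x 10^-11 / pi) * 10^6 = 8.6 um

8.6 um


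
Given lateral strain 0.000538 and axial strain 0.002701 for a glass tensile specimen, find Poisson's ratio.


Poisson's ratio: nu = lateral strain / axial strain
  nu = 0.000538 / 0.002701 = 0.1992

0.1992


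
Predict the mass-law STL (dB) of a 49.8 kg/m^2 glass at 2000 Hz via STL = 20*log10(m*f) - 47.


Mass law: STL = 20 * log10(m * f) - 47
  m * f = 49.8 * 2000 = 99600
  log10(99600) = 4.99826
  STL = 20 * 4.99826 - 47 = 99.9652 - 47 = 53.0 dB

53.0 dB


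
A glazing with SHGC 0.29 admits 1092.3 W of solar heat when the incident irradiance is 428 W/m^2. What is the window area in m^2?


Rearrange Q = Area * SHGC * Irradiance:
  Area = Q / (SHGC * Irradiance)
  Area = 1092.3 / (0.29 * 428) = 8.8 m^2

8.8 m^2


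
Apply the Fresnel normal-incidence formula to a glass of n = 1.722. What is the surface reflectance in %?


Fresnel reflectance at normal incidence:
  R = ((n - 1)/(n + 1))^2
  (n - 1)/(n + 1) = (1.722 - 1)/(1.722 + 1) = 0.265246
  R = 0.265246^2 = 0.0703554
  R(%) = 0.0703554 * 100 = 7.036%

7.036%


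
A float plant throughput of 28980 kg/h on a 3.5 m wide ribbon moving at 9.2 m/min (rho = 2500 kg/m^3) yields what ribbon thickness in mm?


Ribbon cross-section from mass balance:
  Volume rate = throughput / density = 28980 / 2500 = 11.592 m^3/h
  thickness = volume rate / (speed * 60 * width), i.e.
  thickness = throughput / (60 * speed * width * density) * 1000
  thickness = 28980 / (60 * 9.2 * 3.5 * 2500) * 1000 = 6.0 mm

6.0 mm


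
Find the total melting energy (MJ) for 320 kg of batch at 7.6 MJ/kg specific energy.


Total energy = mass * specific energy
  E = 320 * 7.6 = 2432 MJ

2432 MJ


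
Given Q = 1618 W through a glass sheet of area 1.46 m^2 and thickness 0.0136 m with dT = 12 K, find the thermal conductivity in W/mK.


Fourier's law rearranged: k = Q * t / (A * dT)
  Numerator = 1618 * 0.0136 = 22.0048
  Denominator = 1.46 * 12 = 17.52
  k = 22.0048 / 17.52 = 1.256 W/mK

1.256 W/mK


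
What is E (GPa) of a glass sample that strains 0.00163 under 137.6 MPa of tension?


Young's modulus: E = stress / strain
  E = 137.6 MPa / 0.00163 = 84417.18 MPa
Convert to GPa: 84417.18 / 1000 = 84.42 GPa

84.42 GPa


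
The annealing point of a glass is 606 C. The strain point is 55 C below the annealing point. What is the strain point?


Strain point = annealing point - difference:
  T_strain = 606 - 55 = 551 C

551 C


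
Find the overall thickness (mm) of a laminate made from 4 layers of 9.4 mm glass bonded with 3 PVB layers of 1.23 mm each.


Total thickness = glass contribution + PVB contribution
  Glass: 4 * 9.4 = 37.6 mm
  PVB: 3 * 1.23 = 3.69 mm
  Total = 37.6 + 3.69 = 41.29 mm

41.29 mm


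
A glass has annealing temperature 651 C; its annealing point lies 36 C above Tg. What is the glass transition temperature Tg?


Rearrange T_anneal = Tg + offset for Tg:
  Tg = T_anneal - offset = 651 - 36 = 615 C

615 C


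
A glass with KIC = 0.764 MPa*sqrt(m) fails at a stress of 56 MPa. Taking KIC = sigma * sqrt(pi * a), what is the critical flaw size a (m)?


Rearrange KIC = sigma * sqrt(pi * a):
  sqrt(pi * a) = KIC / sigma
  sqrt(pi * a) = 0.764 / 56 = 0.013643
  a = (KIC / sigma)^2 / pi
  a = 0.013643^2 / pi = 0.0000592 m

0.0000592 m


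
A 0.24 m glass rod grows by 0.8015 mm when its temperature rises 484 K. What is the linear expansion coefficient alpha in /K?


Rearrange dL = alpha * L0 * dT for alpha:
  alpha = dL / (L0 * dT)
  alpha = (0.8015 / 1000) / (0.24 * 484) = 0.0000069 /K = 6.9 x 10^-6 /K

6.9 x 10^-6 /K


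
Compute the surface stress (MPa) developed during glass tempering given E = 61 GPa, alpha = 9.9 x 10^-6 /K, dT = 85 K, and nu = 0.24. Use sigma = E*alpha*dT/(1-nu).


Tempering stress: sigma = E * alpha * dT / (1 - nu)
  E (MPa) = 61 * 1000 = 61000
  Numerator = 61000 * (9.9 x 10^-6) * 85 = 51.3315
  Denominator = 1 - 0.24 = 0.76
  sigma = 51.3315 / 0.76 = 67.5 MPa

67.5 MPa


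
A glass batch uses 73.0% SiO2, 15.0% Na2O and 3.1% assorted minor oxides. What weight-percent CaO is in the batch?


Pieces sum to 100%:
  CaO = 100 - (SiO2 + Na2O + others)
  CaO = 100 - (73.0 + 15.0 + 3.1) = 8.9%

8.9%


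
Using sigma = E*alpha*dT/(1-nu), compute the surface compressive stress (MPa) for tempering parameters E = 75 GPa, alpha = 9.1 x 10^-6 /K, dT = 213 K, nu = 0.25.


Tempering stress: sigma = E * alpha * dT / (1 - nu)
  E (MPa) = 75 * 1000 = 75000
  Numerator = 75000 * (9.1 x 10^-6) * 213 = 145.3725
  Denominator = 1 - 0.25 = 0.75
  sigma = 145.3725 / 0.75 = 193.8 MPa

193.8 MPa


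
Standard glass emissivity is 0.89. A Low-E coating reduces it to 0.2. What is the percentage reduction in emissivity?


Percentage reduction = (1 - coated/uncoated) * 100
  Ratio = 0.2 / 0.89 = 0.2247
  Reduction = (1 - 0.2247) * 100 = 77.5%

77.5%


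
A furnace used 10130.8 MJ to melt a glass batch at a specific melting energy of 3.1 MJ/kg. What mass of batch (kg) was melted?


Rearrange E = m * s for m:
  m = E / s
  m = 10130.8 / 3.1 = 3268.0 kg

3268.0 kg


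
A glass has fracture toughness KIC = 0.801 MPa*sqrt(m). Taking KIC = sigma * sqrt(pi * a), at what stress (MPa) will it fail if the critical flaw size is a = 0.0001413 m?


Rearrange KIC = sigma * sqrt(pi * a):
  sigma = KIC / sqrt(pi * a)
  sqrt(pi * 0.0001413) = 0.021069
  sigma = 0.801 / 0.021069 = 38.02 MPa

38.02 MPa


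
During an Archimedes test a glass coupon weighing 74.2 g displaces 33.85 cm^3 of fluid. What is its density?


Use the definition of density:
  rho = mass / volume
  rho = 74.2 / 33.85 = 2.192 g/cm^3

2.192 g/cm^3


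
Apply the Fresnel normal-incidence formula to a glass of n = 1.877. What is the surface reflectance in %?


Fresnel reflectance at normal incidence:
  R = ((n - 1)/(n + 1))^2
  (n - 1)/(n + 1) = (1.877 - 1)/(1.877 + 1) = 0.304831
  R = 0.304831^2 = 0.0929219
  R(%) = 0.0929219 * 100 = 9.292%

9.292%


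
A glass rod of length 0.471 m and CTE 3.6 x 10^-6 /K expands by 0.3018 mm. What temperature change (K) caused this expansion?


Rearrange dL = alpha * L0 * dT for dT:
  dT = dL / (alpha * L0)
  dL (m) = 0.3018 / 1000 = 0.0003018
  dT = 0.0003018 / ((3.6 x 10^-6) * 0.471) = 178.0 K

178.0 K


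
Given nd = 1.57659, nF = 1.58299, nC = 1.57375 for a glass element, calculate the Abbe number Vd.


Abbe number formula: Vd = (nd - 1) / (nF - nC)
  nd - 1 = 1.57659 - 1 = 0.57659
  nF - nC = 1.58299 - 1.57375 = 0.00924
  Vd = 0.57659 / 0.00924 = 62.4

62.4


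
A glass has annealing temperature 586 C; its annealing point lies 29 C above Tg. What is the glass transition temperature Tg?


Rearrange T_anneal = Tg + offset for Tg:
  Tg = T_anneal - offset = 586 - 29 = 557 C

557 C


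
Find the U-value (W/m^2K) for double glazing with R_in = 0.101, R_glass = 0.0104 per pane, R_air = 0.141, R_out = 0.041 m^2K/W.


Total thermal resistance (series):
  R_total = R_in + R_glass + R_air + R_glass + R_out
  R_total = 0.101 + 0.0104 + 0.141 + 0.0104 + 0.041 = 0.3038 m^2K/W
U-value = 1 / R_total = 1 / 0.3038 = 3.292 W/m^2K

3.292 W/m^2K


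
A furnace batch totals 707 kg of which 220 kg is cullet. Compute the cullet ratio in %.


Cullet ratio = (cullet mass / total batch mass) * 100
  Ratio = 220 / 707 * 100 = 31.12%

31.12%


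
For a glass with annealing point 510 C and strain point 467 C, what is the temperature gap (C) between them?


Gap = T_anneal - T_strain:
  gap = 510 - 467 = 43 C

43 C


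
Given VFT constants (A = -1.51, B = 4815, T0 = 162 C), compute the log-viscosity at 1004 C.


VFT equation: log(eta) = A + B / (T - T0)
  T - T0 = 1004 - 162 = 842
  B / (T - T0) = 4815 / 842 = 5.719
  log(eta) = -1.51 + 5.719 = 4.209

4.209


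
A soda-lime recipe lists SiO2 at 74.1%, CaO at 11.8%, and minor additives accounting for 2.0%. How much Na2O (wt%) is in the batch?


Pieces sum to 100%:
  Na2O = 100 - (SiO2 + CaO + others)
  Na2O = 100 - (74.1 + 11.8 + 2.0) = 12.1%

12.1%


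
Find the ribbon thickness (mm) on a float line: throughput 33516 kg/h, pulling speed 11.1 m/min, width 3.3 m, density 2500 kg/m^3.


Ribbon cross-section from mass balance:
  Volume rate = throughput / density = 33516 / 2500 = 13.4064 m^3/h
  thickness = volume rate / (speed * 60 * width), i.e.
  thickness = throughput / (60 * speed * width * density) * 1000
  thickness = 33516 / (60 * 11.1 * 3.3 * 2500) * 1000 = 6.1 mm

6.1 mm


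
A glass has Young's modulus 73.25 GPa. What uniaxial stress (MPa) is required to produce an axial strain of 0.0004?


Rearrange E = sigma / epsilon:
  sigma = E * epsilon
  E (MPa) = 73.25 * 1000 = 73250
  sigma = 73250 * 0.0004 = 29.3 MPa

29.3 MPa


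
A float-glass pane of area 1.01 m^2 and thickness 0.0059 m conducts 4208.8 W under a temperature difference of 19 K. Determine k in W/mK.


Fourier's law rearranged: k = Q * t / (A * dT)
  Numerator = 4208.8 * 0.0059 = 24.83192
  Denominator = 1.01 * 19 = 19.19
  k = 24.83192 / 19.19 = 1.294 W/mK

1.294 W/mK


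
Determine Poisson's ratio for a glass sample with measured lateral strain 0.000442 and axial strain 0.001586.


Poisson's ratio: nu = lateral strain / axial strain
  nu = 0.000442 / 0.001586 = 0.2787

0.2787


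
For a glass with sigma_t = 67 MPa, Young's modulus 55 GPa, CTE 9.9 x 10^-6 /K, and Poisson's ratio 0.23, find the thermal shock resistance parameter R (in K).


Thermal shock resistance: R = sigma * (1 - nu) / (E * alpha)
  Numerator = 67 * (1 - 0.23) = 51.59
  Denominator = 55 * 1000 * (9.9 x 10^-6) = 0.5445
  R = 51.59 / 0.5445 = 94.7 K

94.7 K


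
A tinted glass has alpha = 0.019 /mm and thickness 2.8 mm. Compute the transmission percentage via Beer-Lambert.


Beer-Lambert law: T = exp(-alpha * thickness)
  exponent = -0.019 * 2.8 = -0.0532
  T = exp(-0.0532) = 0.9482
  Percentage = 0.9482 * 100 = 94.82%

94.82%


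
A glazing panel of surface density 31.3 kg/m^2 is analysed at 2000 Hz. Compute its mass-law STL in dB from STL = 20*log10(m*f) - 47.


Mass law: STL = 20 * log10(m * f) - 47
  m * f = 31.3 * 2000 = 62600
  log10(62600) = 4.79657
  STL = 20 * 4.79657 - 47 = 95.9314 - 47 = 48.9 dB

48.9 dB


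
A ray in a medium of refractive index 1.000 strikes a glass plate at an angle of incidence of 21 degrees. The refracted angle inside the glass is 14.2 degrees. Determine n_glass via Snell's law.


Apply Snell's law: n1 * sin(theta1) = n2 * sin(theta2)
  n2 = n1 * sin(theta1) / sin(theta2)
  sin(21) = 0.358368
  sin(14.2) = 0.245307
  n2 = 1.000 * 0.358368 / 0.245307 = 1.4609

1.4609


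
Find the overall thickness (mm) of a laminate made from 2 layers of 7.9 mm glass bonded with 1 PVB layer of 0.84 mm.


Total thickness = glass contribution + PVB contribution
  Glass: 2 * 7.9 = 15.8 mm
  PVB: 1 * 0.84 = 0.84 mm
  Total = 15.8 + 0.84 = 16.64 mm

16.64 mm


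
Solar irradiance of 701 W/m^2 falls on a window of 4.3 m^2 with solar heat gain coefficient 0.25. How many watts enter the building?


Solar heat gain: Q = Area * SHGC * Irradiance
  Q = 4.3 * 0.25 * 701 = 753.6 W

753.6 W


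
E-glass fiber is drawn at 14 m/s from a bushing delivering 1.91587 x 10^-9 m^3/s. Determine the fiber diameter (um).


Cross-sectional area from continuity:
  A = Q / v = 1.91587 x 10^-9 / 14 = 1.368479 x 10^-10 m^2
Diameter from circular cross-section:
  d = sqrt(4A / pi) * 10^6 (m -> um)
  d = sqrt(4 * 1.368479 x 10^-10 / pi) * 10^6 = 13.2 um

13.2 um


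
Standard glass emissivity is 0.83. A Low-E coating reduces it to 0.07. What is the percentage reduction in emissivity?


Percentage reduction = (1 - coated/uncoated) * 100
  Ratio = 0.07 / 0.83 = 0.0843
  Reduction = (1 - 0.0843) * 100 = 91.6%

91.6%


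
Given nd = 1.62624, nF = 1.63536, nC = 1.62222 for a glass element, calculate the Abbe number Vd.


Abbe number formula: Vd = (nd - 1) / (nF - nC)
  nd - 1 = 1.62624 - 1 = 0.62624
  nF - nC = 1.63536 - 1.62222 = 0.01314
  Vd = 0.62624 / 0.01314 = 47.66

47.66


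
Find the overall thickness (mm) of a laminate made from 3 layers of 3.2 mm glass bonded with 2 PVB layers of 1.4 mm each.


Total thickness = glass contribution + PVB contribution
  Glass: 3 * 3.2 = 9.6 mm
  PVB: 2 * 1.4 = 2.8 mm
  Total = 9.6 + 2.8 = 12.4 mm

12.4 mm


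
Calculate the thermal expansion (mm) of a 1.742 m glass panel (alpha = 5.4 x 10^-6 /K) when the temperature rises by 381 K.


Thermal expansion formula: dL = alpha * L0 * dT
  dL = (5.4 x 10^-6) * 1.742 * 381 = 0.00358399 m
Convert to mm: 0.00358399 * 1000 = 3.584 mm

3.584 mm


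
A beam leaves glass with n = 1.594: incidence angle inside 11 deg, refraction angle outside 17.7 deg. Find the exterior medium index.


Apply Snell's law: n1 * sin(theta1) = n2 * sin(theta2)
  n2 = n1 * sin(theta1) / sin(theta2)
  sin(11) = 0.190809
  sin(17.7) = 0.304033
  n2 = 1.594 * 0.190809 / 0.304033 = 1.0004

1.0004


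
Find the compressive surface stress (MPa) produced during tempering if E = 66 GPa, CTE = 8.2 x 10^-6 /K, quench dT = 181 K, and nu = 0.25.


Tempering stress: sigma = E * alpha * dT / (1 - nu)
  E (MPa) = 66 * 1000 = 66000
  Numerator = 66000 * (8.2 x 10^-6) * 181 = 97.9572
  Denominator = 1 - 0.25 = 0.75
  sigma = 97.9572 / 0.75 = 130.6 MPa

130.6 MPa


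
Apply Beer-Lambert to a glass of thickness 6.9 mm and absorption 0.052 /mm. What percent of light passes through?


Beer-Lambert law: T = exp(-alpha * thickness)
  exponent = -0.052 * 6.9 = -0.3588
  T = exp(-0.3588) = 0.6985
  Percentage = 0.6985 * 100 = 69.85%

69.85%


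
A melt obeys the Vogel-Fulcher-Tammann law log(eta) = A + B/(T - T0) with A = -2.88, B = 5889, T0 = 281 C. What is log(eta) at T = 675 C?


VFT equation: log(eta) = A + B / (T - T0)
  T - T0 = 675 - 281 = 394
  B / (T - T0) = 5889 / 394 = 14.947
  log(eta) = -2.88 + 14.947 = 12.067

12.067


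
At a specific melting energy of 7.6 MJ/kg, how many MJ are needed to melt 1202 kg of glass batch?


Total energy = mass * specific energy
  E = 1202 * 7.6 = 9135.2 MJ

9135.2 MJ


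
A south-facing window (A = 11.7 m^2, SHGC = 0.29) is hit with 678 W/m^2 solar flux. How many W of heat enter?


Solar heat gain: Q = Area * SHGC * Irradiance
  Q = 11.7 * 0.29 * 678 = 2300.5 W

2300.5 W


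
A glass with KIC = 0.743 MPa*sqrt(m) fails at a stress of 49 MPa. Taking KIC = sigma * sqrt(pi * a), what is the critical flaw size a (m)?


Rearrange KIC = sigma * sqrt(pi * a):
  sqrt(pi * a) = KIC / sigma
  sqrt(pi * a) = 0.743 / 49 = 0.015163
  a = (KIC / sigma)^2 / pi
  a = 0.015163^2 / pi = 0.0000732 m

0.0000732 m


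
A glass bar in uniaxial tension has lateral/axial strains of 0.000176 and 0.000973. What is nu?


Poisson's ratio: nu = lateral strain / axial strain
  nu = 0.000176 / 0.000973 = 0.1809

0.1809


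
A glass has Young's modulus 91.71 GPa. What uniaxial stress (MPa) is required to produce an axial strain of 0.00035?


Rearrange E = sigma / epsilon:
  sigma = E * epsilon
  E (MPa) = 91.71 * 1000 = 91710
  sigma = 91710 * 0.00035 = 32.1 MPa

32.1 MPa


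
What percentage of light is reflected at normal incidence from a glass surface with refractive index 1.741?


Fresnel reflectance at normal incidence:
  R = ((n - 1)/(n + 1))^2
  (n - 1)/(n + 1) = (1.741 - 1)/(1.741 + 1) = 0.270339
  R = 0.270339^2 = 0.0730832
  R(%) = 0.0730832 * 100 = 7.308%

7.308%


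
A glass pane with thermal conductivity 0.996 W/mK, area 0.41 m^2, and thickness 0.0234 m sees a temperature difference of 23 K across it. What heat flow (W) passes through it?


Fourier's law: Q = k * A * dT / t
  Q = 0.996 * 0.41 * 23 / 0.0234
  Q = 9.39228 / 0.0234 = 401.4 W

401.4 W


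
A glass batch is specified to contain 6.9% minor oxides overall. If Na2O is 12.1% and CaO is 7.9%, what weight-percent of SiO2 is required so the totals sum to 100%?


Known pieces sum to 100%:
  SiO2 = 100 - (others + Na2O + CaO)
  SiO2 = 100 - (6.9 + 12.1 + 7.9) = 73.1%

73.1%


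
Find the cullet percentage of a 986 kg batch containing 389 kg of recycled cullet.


Cullet ratio = (cullet mass / total batch mass) * 100
  Ratio = 389 / 986 * 100 = 39.45%

39.45%


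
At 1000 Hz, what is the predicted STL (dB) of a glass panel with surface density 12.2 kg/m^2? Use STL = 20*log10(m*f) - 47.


Mass law: STL = 20 * log10(m * f) - 47
  m * f = 12.2 * 1000 = 12200
  log10(12200) = 4.08636
  STL = 20 * 4.08636 - 47 = 81.7272 - 47 = 34.7 dB

34.7 dB


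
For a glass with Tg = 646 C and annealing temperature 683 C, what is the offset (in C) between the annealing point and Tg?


Offset = T_anneal - Tg:
  offset = 683 - 646 = 37 C

37 C


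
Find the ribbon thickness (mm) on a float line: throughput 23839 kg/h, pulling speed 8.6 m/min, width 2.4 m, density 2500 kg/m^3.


Ribbon cross-section from mass balance:
  Volume rate = throughput / density = 23839 / 2500 = 9.5356 m^3/h
  thickness = volume rate / (speed * 60 * width), i.e.
  thickness = throughput / (60 * speed * width * density) * 1000
  thickness = 23839 / (60 * 8.6 * 2.4 * 2500) * 1000 = 7.7 mm

7.7 mm


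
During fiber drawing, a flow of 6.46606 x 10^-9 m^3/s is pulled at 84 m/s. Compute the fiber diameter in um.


Cross-sectional area from continuity:
  A = Q / v = 6.46606 x 10^-9 / 84 = 7.69769 x 10^-11 m^2
Diameter from circular cross-section:
  d = sqrt(4A / pi) * 10^6 (m -> um)
  d = sqrt(4 * 7.69769 x 10^-11 / pi) * 10^6 = 9.9 um

9.9 um


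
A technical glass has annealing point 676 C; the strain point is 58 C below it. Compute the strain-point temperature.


Strain point = annealing point - difference:
  T_strain = 676 - 58 = 618 C

618 C


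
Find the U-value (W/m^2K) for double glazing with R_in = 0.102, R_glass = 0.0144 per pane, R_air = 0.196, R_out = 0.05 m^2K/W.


Total thermal resistance (series):
  R_total = R_in + R_glass + R_air + R_glass + R_out
  R_total = 0.102 + 0.0144 + 0.196 + 0.0144 + 0.05 = 0.3768 m^2K/W
U-value = 1 / R_total = 1 / 0.3768 = 2.654 W/m^2K

2.654 W/m^2K


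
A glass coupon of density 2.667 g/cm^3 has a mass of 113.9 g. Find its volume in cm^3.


Rearrange rho = m / V:
  V = m / rho
  V = 113.9 / 2.667 = 42.707 cm^3

42.707 cm^3


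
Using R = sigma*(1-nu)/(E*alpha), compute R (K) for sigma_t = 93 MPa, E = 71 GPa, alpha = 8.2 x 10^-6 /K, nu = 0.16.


Thermal shock resistance: R = sigma * (1 - nu) / (E * alpha)
  Numerator = 93 * (1 - 0.16) = 78.12
  Denominator = 71 * 1000 * (8.2 x 10^-6) = 0.5822
  R = 78.12 / 0.5822 = 134.2 K

134.2 K


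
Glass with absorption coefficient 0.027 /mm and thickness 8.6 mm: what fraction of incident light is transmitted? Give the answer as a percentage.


Beer-Lambert law: T = exp(-alpha * thickness)
  exponent = -0.027 * 8.6 = -0.2322
  T = exp(-0.2322) = 0.7928
  Percentage = 0.7928 * 100 = 79.28%

79.28%


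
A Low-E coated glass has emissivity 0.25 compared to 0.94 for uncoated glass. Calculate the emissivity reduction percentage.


Percentage reduction = (1 - coated/uncoated) * 100
  Ratio = 0.25 / 0.94 = 0.266
  Reduction = (1 - 0.266) * 100 = 73.4%

73.4%


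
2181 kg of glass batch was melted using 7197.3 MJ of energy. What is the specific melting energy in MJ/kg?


Rearrange E = m * s for s:
  s = E / m
  s = 7197.3 / 2181 = 3.3 MJ/kg

3.3 MJ/kg


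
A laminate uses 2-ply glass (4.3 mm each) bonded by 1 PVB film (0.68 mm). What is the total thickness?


Total thickness = glass contribution + PVB contribution
  Glass: 2 * 4.3 = 8.6 mm
  PVB: 1 * 0.68 = 0.68 mm
  Total = 8.6 + 0.68 = 9.28 mm

9.28 mm


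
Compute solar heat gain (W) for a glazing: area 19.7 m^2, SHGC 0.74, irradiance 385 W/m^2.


Solar heat gain: Q = Area * SHGC * Irradiance
  Q = 19.7 * 0.74 * 385 = 5612.5 W

5612.5 W


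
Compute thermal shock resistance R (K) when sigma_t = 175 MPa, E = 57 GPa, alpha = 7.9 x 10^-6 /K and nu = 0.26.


Thermal shock resistance: R = sigma * (1 - nu) / (E * alpha)
  Numerator = 175 * (1 - 0.26) = 129.5
  Denominator = 57 * 1000 * (7.9 x 10^-6) = 0.4503
  R = 129.5 / 0.4503 = 287.6 K

287.6 K


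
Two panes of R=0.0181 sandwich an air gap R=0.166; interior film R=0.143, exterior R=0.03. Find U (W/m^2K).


Total thermal resistance (series):
  R_total = R_in + R_glass + R_air + R_glass + R_out
  R_total = 0.143 + 0.0181 + 0.166 + 0.0181 + 0.03 = 0.3752 m^2K/W
U-value = 1 / R_total = 1 / 0.3752 = 2.665 W/m^2K

2.665 W/m^2K


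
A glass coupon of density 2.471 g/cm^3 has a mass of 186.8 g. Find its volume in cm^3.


Rearrange rho = m / V:
  V = m / rho
  V = 186.8 / 2.471 = 75.597 cm^3

75.597 cm^3


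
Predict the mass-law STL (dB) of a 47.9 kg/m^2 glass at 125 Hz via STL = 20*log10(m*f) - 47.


Mass law: STL = 20 * log10(m * f) - 47
  m * f = 47.9 * 125 = 5987.5
  log10(5987.5) = 3.77725
  STL = 20 * 3.77725 - 47 = 75.545 - 47 = 28.5 dB

28.5 dB


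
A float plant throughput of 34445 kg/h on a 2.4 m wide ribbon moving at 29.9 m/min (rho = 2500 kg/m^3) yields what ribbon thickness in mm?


Ribbon cross-section from mass balance:
  Volume rate = throughput / density = 34445 / 2500 = 13.778 m^3/h
  thickness = volume rate / (speed * 60 * width), i.e.
  thickness = throughput / (60 * speed * width * density) * 1000
  thickness = 34445 / (60 * 29.9 * 2.4 * 2500) * 1000 = 3.2 mm

3.2 mm


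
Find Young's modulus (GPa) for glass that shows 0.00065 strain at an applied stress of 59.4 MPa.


Young's modulus: E = stress / strain
  E = 59.4 MPa / 0.00065 = 91384.62 MPa
Convert to GPa: 91384.62 / 1000 = 91.38 GPa

91.38 GPa


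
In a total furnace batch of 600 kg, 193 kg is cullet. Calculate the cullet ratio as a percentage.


Cullet ratio = (cullet mass / total batch mass) * 100
  Ratio = 193 / 600 * 100 = 32.17%

32.17%


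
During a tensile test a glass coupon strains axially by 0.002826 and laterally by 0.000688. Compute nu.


Poisson's ratio: nu = lateral strain / axial strain
  nu = 0.000688 / 0.002826 = 0.2435

0.2435


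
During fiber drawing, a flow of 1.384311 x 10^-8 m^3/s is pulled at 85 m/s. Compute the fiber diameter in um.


Cross-sectional area from continuity:
  A = Q / v = 1.384311 x 10^-8 / 85 = 1.628601 x 10^-10 m^2
Diameter from circular cross-section:
  d = sqrt(4A / pi) * 10^6 (m -> um)
  d = sqrt(4 * 1.628601 x 10^-10 / pi) * 10^6 = 14.4 um

14.4 um


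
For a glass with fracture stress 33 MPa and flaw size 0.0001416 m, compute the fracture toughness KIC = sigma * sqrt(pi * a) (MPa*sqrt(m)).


Fracture toughness: KIC = sigma * sqrt(pi * a)
  pi * a = pi * 0.0001416 = 0.00044485
  sqrt(pi * a) = 0.021091
  KIC = 33 * 0.021091 = 0.696 MPa*sqrt(m)

0.696 MPa*sqrt(m)


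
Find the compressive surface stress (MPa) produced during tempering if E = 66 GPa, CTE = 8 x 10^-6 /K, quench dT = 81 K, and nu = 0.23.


Tempering stress: sigma = E * alpha * dT / (1 - nu)
  E (MPa) = 66 * 1000 = 66000
  Numerator = 66000 * (8 x 10^-6) * 81 = 42.768
  Denominator = 1 - 0.23 = 0.77
  sigma = 42.768 / 0.77 = 55.5 MPa

55.5 MPa


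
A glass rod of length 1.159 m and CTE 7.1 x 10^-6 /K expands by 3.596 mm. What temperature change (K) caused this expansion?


Rearrange dL = alpha * L0 * dT for dT:
  dT = dL / (alpha * L0)
  dL (m) = 3.596 / 1000 = 0.003596
  dT = 0.003596 / ((7.1 x 10^-6) * 1.159) = 437.0 K

437.0 K


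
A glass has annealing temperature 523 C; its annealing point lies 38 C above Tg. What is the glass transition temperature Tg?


Rearrange T_anneal = Tg + offset for Tg:
  Tg = T_anneal - offset = 523 - 38 = 485 C

485 C


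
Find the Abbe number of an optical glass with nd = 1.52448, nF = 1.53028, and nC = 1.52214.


Abbe number formula: Vd = (nd - 1) / (nF - nC)
  nd - 1 = 1.52448 - 1 = 0.52448
  nF - nC = 1.53028 - 1.52214 = 0.00814
  Vd = 0.52448 / 0.00814 = 64.43

64.43


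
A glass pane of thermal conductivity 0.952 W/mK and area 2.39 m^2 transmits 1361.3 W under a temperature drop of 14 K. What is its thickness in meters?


Fourier's law: t = k * A * dT / Q
  t = 0.952 * 2.39 * 14 / 1361.3
  t = 31.85392 / 1361.3 = 0.0234 m

0.0234 m


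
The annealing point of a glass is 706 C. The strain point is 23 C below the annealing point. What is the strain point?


Strain point = annealing point - difference:
  T_strain = 706 - 23 = 683 C

683 C


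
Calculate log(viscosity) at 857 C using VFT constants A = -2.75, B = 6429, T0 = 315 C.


VFT equation: log(eta) = A + B / (T - T0)
  T - T0 = 857 - 315 = 542
  B / (T - T0) = 6429 / 542 = 11.862
  log(eta) = -2.75 + 11.862 = 9.112

9.112


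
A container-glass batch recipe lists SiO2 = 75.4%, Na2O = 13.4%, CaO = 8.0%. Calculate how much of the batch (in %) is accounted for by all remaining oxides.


Sum the three major oxides:
  SiO2 + Na2O + CaO = 75.4 + 13.4 + 8.0 = 96.8%
Subtract from 100%:
  Others = 100 - 96.8 = 3.2%

3.2%


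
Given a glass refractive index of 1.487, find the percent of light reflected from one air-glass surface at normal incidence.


Fresnel reflectance at normal incidence:
  R = ((n - 1)/(n + 1))^2
  (n - 1)/(n + 1) = (1.487 - 1)/(1.487 + 1) = 0.195818
  R = 0.195818^2 = 0.0383447
  R(%) = 0.0383447 * 100 = 3.834%

3.834%


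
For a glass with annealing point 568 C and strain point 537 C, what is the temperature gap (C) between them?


Gap = T_anneal - T_strain:
  gap = 568 - 537 = 31 C

31 C


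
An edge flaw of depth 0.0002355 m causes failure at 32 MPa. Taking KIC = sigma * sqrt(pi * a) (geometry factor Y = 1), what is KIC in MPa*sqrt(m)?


Fracture toughness: KIC = sigma * sqrt(pi * a)
  pi * a = pi * 0.0002355 = 0.000739845
  sqrt(pi * a) = 0.0272
  KIC = 32 * 0.0272 = 0.87 MPa*sqrt(m)

0.87 MPa*sqrt(m)


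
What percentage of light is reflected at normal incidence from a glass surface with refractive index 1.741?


Fresnel reflectance at normal incidence:
  R = ((n - 1)/(n + 1))^2
  (n - 1)/(n + 1) = (1.741 - 1)/(1.741 + 1) = 0.270339
  R = 0.270339^2 = 0.0730832
  R(%) = 0.0730832 * 100 = 7.308%

7.308%


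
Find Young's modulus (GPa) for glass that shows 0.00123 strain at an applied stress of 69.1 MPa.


Young's modulus: E = stress / strain
  E = 69.1 MPa / 0.00123 = 56178.86 MPa
Convert to GPa: 56178.86 / 1000 = 56.18 GPa

56.18 GPa


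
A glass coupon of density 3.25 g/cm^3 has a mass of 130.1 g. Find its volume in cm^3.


Rearrange rho = m / V:
  V = m / rho
  V = 130.1 / 3.25 = 40.031 cm^3

40.031 cm^3


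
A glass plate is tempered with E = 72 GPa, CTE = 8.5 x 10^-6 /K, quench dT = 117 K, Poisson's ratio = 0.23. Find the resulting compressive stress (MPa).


Tempering stress: sigma = E * alpha * dT / (1 - nu)
  E (MPa) = 72 * 1000 = 72000
  Numerator = 72000 * (8.5 x 10^-6) * 117 = 71.604
  Denominator = 1 - 0.23 = 0.77
  sigma = 71.604 / 0.77 = 93.0 MPa

93.0 MPa


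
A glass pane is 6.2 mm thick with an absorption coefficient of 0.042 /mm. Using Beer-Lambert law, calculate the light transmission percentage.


Beer-Lambert law: T = exp(-alpha * thickness)
  exponent = -0.042 * 6.2 = -0.2604
  T = exp(-0.2604) = 0.7707
  Percentage = 0.7707 * 100 = 77.07%

77.07%


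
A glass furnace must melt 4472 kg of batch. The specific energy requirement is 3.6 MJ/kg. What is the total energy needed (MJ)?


Total energy = mass * specific energy
  E = 4472 * 3.6 = 16099.2 MJ

16099.2 MJ


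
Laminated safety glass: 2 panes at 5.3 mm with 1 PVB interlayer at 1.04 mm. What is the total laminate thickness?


Total thickness = glass contribution + PVB contribution
  Glass: 2 * 5.3 = 10.6 mm
  PVB: 1 * 1.04 = 1.04 mm
  Total = 10.6 + 1.04 = 11.64 mm

11.64 mm


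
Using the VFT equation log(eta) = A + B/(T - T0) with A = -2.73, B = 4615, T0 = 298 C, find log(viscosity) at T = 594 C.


VFT equation: log(eta) = A + B / (T - T0)
  T - T0 = 594 - 298 = 296
  B / (T - T0) = 4615 / 296 = 15.591
  log(eta) = -2.73 + 15.591 = 12.861

12.861
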